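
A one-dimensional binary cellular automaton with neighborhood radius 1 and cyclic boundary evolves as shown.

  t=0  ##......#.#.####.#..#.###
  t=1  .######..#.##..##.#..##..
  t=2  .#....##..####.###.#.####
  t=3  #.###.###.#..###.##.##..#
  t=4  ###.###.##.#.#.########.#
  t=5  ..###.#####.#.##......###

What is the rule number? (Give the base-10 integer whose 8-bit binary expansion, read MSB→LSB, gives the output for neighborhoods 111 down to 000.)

  nb ###: next=.  (t=0,i=0, bit7=0)
  nb ##.: next=#  (t=0,i=1, bit6=1)
  nb #.#: next=#  (t=0,i=9, bit5=1)
  nb #..: next=#  (t=0,i=2, bit4=1)
  nb .##: next=#  (t=0,i=12, bit3=1)
  nb .#.: next=.  (t=0,i=8, bit2=0)
  nb ..#: next=.  (t=0,i=7, bit1=0)
  nb ...: next=#  (t=0,i=3, bit0=1)
  bits 01111001 = 121

121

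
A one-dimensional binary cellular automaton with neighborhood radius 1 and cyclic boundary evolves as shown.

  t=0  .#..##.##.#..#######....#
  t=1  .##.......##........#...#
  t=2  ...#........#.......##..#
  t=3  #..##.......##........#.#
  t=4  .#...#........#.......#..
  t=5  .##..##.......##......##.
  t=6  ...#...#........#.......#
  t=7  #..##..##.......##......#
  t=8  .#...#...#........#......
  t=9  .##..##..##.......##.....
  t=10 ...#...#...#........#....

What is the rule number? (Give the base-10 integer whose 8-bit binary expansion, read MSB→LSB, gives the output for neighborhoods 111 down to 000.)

  [7] ### => .  t=0,i=14
  [6] ##. => .  t=0,i=5
  [5] #.# => .  t=0,i=0
  [4] #.. => #  t=0,i=2
  [3] .## => .  t=0,i=4
  [2] .#. => #  t=0,i=1
  [1] ..# => .  t=0,i=3
  [0] ... => .  t=0,i=21
  bits 00010100 = 20

20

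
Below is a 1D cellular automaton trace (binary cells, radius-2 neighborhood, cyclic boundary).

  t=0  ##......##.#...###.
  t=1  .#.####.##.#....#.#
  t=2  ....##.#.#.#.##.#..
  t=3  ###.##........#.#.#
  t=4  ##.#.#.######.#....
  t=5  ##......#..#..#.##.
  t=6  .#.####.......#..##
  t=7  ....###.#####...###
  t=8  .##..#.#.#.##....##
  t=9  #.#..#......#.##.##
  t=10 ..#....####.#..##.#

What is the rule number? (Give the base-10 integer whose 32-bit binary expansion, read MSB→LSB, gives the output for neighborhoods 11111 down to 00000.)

1478094947

  ##### -> .   bit 31 = 0  t=4,i=9
  ####. -> #   bit 30 = 1  t=1,i=5
  ###.# -> .   bit 29 = 0  t=0,i=17
  ###.. -> #   bit 28 = 1  t=6,i=6
  ##.## -> #   bit 27 = 1  t=0,i=18
  ##.#. -> .   bit 26 = 0  t=0,i=10
  ##..# -> .   bit 25 = 0  t=8,i=3
  ##... -> .   bit 24 = 0  t=0,i=2
  #.### -> .   bit 23 = 0  t=1,i=3
  #.##. -> .   bit 22 = 0  t=0,i=0
  #.#.# -> .   bit 21 = 0  t=1,i=1
  #.#.. -> #   bit 20 = 1  t=0,i=11
  #..## -> #   bit 19 = 1  t=6,i=16
  #..#. -> .   bit 18 = 0  t=5,i=10
  #...# -> .   bit 17 = 0  t=0,i=13
  #.... -> #   bit 16 = 1  t=0,i=3
  .#### -> #   bit 15 = 1  t=1,i=4
  .###. -> #   bit 14 = 1  t=0,i=16
  .##.# -> #   bit 13 = 1  t=0,i=9
  .##.. -> #   bit 12 = 1  t=0,i=1
  .#.## -> .   bit 11 = 0  t=1,i=2
  .#.#. -> .   bit 10 = 0  t=1,i=0
  .#..# -> .   bit 9 = 0  t=5,i=9
  .#... -> .   bit 8 = 0  t=0,i=12
  ..### -> .   bit 7 = 0  t=0,i=15
  ..##. -> #   bit 6 = 1  t=0,i=8
  ..#.# -> #   bit 5 = 1  t=1,i=16
  ..#.. -> .   bit 4 = 0  t=5,i=8
  ...## -> .   bit 3 = 0  t=0,i=7
  ...#. -> .   bit 2 = 0  t=1,i=15
  ....# -> #   bit 1 = 1  t=0,i=6
  ..... -> #   bit 0 = 1  t=0,i=4
  bits 01011000000110011111000001100011 = 1478094947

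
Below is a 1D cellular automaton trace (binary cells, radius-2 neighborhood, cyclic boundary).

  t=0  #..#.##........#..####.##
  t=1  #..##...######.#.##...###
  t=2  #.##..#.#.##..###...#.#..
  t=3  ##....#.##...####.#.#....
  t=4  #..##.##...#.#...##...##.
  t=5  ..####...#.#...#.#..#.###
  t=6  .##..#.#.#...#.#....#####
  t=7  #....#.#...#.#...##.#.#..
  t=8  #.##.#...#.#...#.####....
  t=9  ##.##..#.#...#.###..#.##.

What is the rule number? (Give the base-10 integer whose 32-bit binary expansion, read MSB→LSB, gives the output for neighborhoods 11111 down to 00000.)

2628479219

  #####|#  b31=1 t=1,i=10
  ####.|.  b30=0 t=0,i=20
  ###.#|.  b29=0 t=0,i=21
  ###..|#  b28=1 t=0,i=0
  ##.##|#  b27=1 t=0,i=22
  ##.#.|#  b26=1 t=1,i=14
  ##..#|.  b25=0 t=0,i=1
  ##...|.  b24=0 t=0,i=7
  #.###|#  b23=1 t=0,i=23
  #.##.|.  b22=0 t=0,i=5
  #.#.#|#  b21=1 t=1,i=15
  #.#..|.  b20=0 t=2,i=22
  #..##|#  b19=1 t=0,i=17
  #..#.|.  b18=0 t=0,i=2
  #...#|#  b17=1 t=1,i=6
  #....|#  b16=1 t=0,i=8
  .####|.  b15=0 t=0,i=19
  .###.|#  b14=1 t=0,i=24
  .##.#|#  b13=1 t=4,i=4
  .##..|.  b12=0 t=0,i=6
  .#.##|#  b11=1 t=0,i=4
  .#.#.|.  b10=0 t=2,i=7
  .#..#|.  b9=0 t=0,i=16
  .#...|.  b8=0 t=3,i=21
  ..###|#  b7=1 t=0,i=18
  ..##.|#  b6=1 t=1,i=3
  ..#.#|#  b5=1 t=0,i=3
  ..#..|#  b4=1 t=0,i=15
  ...##|.  b3=0 t=1,i=7
  ...#.|.  b2=0 t=0,i=14
  ....#|#  b1=1 t=0,i=13
  .....|#  b0=1 t=0,i=9
  bits 10011100101010110110100011110011 = 2628479219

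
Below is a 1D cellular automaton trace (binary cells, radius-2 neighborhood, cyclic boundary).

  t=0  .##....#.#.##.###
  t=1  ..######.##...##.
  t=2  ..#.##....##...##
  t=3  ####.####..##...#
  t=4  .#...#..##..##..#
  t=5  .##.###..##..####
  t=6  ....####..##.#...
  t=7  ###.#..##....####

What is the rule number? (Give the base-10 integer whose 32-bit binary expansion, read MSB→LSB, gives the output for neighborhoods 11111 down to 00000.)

2478136247

  ##### -> #   bit 31 = 1  t=1,i=4
  ####. -> .   bit 30 = 0  t=1,i=6
  ###.# -> .   bit 29 = 0  t=0,i=16
  ###.. -> #   bit 28 = 1  t=3,i=8
  ##.## -> .   bit 27 = 0  t=0,i=0
  ##.#. -> .   bit 26 = 0  t=6,i=12
  ##..# -> #   bit 25 = 1  t=2,i=0
  ##... -> #   bit 24 = 1  t=0,i=3
  #.### -> #   bit 23 = 1  t=0,i=14
  #.##. -> .   bit 22 = 0  t=0,i=1
  #.#.# -> #   bit 21 = 1  t=0,i=9
  #.#.. -> #   bit 20 = 1  t=4,i=1
  #..## -> .   bit 19 = 0  t=3,i=10
  #..#. -> #   bit 18 = 1  t=2,i=1
  #...# -> .   bit 17 = 0  t=1,i=0
  #.... -> #   bit 16 = 1  t=0,i=4
  .#### -> .   bit 15 = 0  t=1,i=3
  .###. -> #   bit 14 = 1  t=0,i=15
  .##.# -> .   bit 13 = 0  t=0,i=12
  .##.. -> #   bit 12 = 1  t=0,i=2
  .#.## -> #   bit 11 = 1  t=0,i=10
  .#.#. -> .   bit 10 = 0  t=0,i=8
  .#..# -> #   bit 9 = 1  t=4,i=6
  .#... -> #   bit 8 = 1  t=4,i=2
  ..### -> #   bit 7 = 1  t=1,i=2
  ..##. -> .   bit 6 = 0  t=1,i=14
  ..#.# -> #   bit 5 = 1  t=0,i=7
  ..#.. -> #   bit 4 = 1  t=4,i=5
  ...## -> .   bit 3 = 0  t=1,i=1
  ...#. -> #   bit 2 = 1  t=0,i=6
  ....# -> #   bit 1 = 1  t=0,i=5
  ..... -> #   bit 0 = 1  t=6,i=0
  bits 10010011101101010101101110110111 = 2478136247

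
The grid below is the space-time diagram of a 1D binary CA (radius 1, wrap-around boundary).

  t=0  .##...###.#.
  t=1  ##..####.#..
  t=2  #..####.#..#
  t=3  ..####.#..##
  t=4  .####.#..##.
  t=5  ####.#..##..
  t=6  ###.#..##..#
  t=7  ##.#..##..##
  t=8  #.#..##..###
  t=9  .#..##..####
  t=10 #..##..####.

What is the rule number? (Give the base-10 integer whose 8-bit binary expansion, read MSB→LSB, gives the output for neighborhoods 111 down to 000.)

171

  nb ###: next=#  (t=0,i=7, bit7=1)
  nb ##.: next=.  (t=0,i=2, bit6=0)
  nb #.#: next=#  (t=0,i=9, bit5=1)
  nb #..: next=.  (t=0,i=3, bit4=0)
  nb .##: next=#  (t=0,i=1, bit3=1)
  nb .#.: next=.  (t=0,i=10, bit2=0)
  nb ..#: next=#  (t=0,i=0, bit1=1)
  nb ...: next=#  (t=0,i=4, bit0=1)
  bits 10101011 = 171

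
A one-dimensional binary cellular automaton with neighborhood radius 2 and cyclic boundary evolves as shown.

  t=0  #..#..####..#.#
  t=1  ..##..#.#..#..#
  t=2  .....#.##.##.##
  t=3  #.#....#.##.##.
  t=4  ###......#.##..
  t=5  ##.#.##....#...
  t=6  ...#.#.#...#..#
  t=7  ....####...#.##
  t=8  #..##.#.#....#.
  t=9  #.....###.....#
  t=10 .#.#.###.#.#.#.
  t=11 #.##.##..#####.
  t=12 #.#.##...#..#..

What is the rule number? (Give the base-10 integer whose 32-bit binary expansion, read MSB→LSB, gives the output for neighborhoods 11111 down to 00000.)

  #####|.  b31=0 t=11,i=11
  ####.|#  b30=1 t=0,i=8
  ###.#|.  b29=0 t=10,i=7
  ###..|.  b28=0 t=0,i=9
  ##.##|#  b27=1 t=2,i=9
  ##.#.|.  b26=0 t=3,i=14
  ##..#|.  b25=0 t=0,i=1
  ##...|#  b24=1 t=2,i=0
  #.###|#  b23=1 t=10,i=5
  #.##.|#  b22=1 t=0,i=14
  #.#.#|#  b21=1 t=3,i=0
  #.#..|#  b20=1 t=1,i=8
  #..##|.  b19=0 t=0,i=5
  #..#.|#  b18=1 t=0,i=2
  #...#|.  b17=0 t=5,i=13
  #....|.  b16=0 t=2,i=1
  .####|.  b15=0 t=0,i=7
  .###.|#  b14=1 t=4,i=1
  .##.#|.  b13=0 t=2,i=8
  .##..|.  b12=0 t=0,i=0
  .#.##|.  b11=0 t=0,i=13
  .#.#.|#  b10=1 t=1,i=7
  .#..#|.  b9=0 t=0,i=4
  .#...|.  b8=0 t=3,i=3
  ..###|#  b7=1 t=0,i=6
  ..##.|.  b6=0 t=1,i=2
  ..#.#|.  b5=0 t=0,i=12
  ..#..|#  b4=1 t=0,i=3
  ...##|#  b3=1 t=5,i=14
  ...#.|.  b2=0 t=2,i=4
  ....#|.  b1=0 t=2,i=3
  .....|#  b0=1 t=2,i=2
  bits 01001001111101000100010010011001 = 1240745113

1240745113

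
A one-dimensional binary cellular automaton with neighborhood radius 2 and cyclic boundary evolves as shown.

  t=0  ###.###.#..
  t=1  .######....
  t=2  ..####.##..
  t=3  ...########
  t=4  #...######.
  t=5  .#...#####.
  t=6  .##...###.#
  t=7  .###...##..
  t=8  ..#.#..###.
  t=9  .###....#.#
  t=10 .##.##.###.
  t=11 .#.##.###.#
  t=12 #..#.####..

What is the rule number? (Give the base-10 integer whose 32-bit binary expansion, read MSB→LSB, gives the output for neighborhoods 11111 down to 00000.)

3955348852

  nb #####: next=#  (t=1,i=3, bit31=1)
  nb ####.: next=#  (t=1,i=5, bit30=1)
  nb ###.#: next=#  (t=0,i=2, bit29=1)
  nb ###..: next=.  (t=1,i=6, bit28=0)
  nb ##.##: next=#  (t=0,i=3, bit27=1)
  nb ##.#.: next=.  (t=0,i=7, bit26=0)
  nb ##..#: next=#  (t=5,i=10, bit25=1)
  nb ##...: next=#  (t=1,i=7, bit24=1)
  nb #.###: next=#  (t=0,i=4, bit23=1)
  nb #.##.: next=#  (t=2,i=7, bit22=1)
  nb #.#.#: next=.  (t=6,i=10, bit21=0)
  nb #.#..: next=.  (t=0,i=8, bit20=0)
  nb #..##: next=.  (t=0,i=10, bit19=0)
  nb #..#.: next=.  (t=5,i=0, bit18=0)
  nb #...#: next=.  (t=3,i=1, bit17=0)
  nb #....: next=#  (t=1,i=8, bit16=1)
  nb .####: next=#  (t=1,i=2, bit15=1)
  nb .###.: next=#  (t=0,i=1, bit14=1)
  nb .##.#: next=.  (t=10,i=2, bit13=0)
  nb .##..: next=#  (t=2,i=8, bit12=1)
  nb .#.##: next=.  (t=6,i=0, bit11=0)
  nb .#.#.: next=#  (t=8,i=3, bit10=1)
  nb .#..#: next=.  (t=0,i=9, bit9=0)
  nb .#...: next=#  (t=4,i=1, bit8=1)
  nb ..###: next=.  (t=0,i=0, bit7=0)
  nb ..##.: next=#  (t=7,i=7, bit6=1)
  nb ..#.#: next=#  (t=8,i=2, bit5=1)
  nb ..#..: next=#  (t=5,i=1, bit4=1)
  nb ...##: next=.  (t=1,i=0, bit3=0)
  nb ...#.: next=#  (t=8,i=1, bit2=1)
  nb ....#: next=.  (t=1,i=10, bit1=0)
  nb .....: next=.  (t=1,i=9, bit0=0)
  bits 11101011110000011101010101110100 = 3955348852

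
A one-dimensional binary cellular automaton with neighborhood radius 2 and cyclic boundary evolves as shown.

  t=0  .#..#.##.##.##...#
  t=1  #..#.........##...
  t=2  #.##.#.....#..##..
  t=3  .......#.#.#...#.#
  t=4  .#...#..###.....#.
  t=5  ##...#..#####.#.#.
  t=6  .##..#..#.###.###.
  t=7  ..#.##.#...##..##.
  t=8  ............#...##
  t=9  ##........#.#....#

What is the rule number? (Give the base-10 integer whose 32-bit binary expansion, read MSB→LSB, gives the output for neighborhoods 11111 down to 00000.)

4045755538

  ##### -> #   bit 31 = 1  t=5,i=10
  ####. -> #   bit 30 = 1  t=5,i=11
  ###.# -> #   bit 29 = 1  t=5,i=12
  ###.. -> #   bit 28 = 1  t=4,i=10
  ##.## -> .   bit 27 = 0  t=0,i=8
  ##.#. -> .   bit 26 = 0  t=2,i=4
  ##..# -> .   bit 25 = 0  t=2,i=16
  ##... -> #   bit 24 = 1  t=0,i=14
  #.### -> .   bit 23 = 0  t=6,i=10
  #.##. -> .   bit 22 = 0  t=0,i=6
  #.#.# -> #   bit 21 = 1  t=3,i=9
  #.#.. -> .   bit 20 = 0  t=0,i=1
  #..## -> .   bit 19 = 0  t=2,i=13
  #..#. -> #   bit 18 = 1  t=0,i=3
  #...# -> .   bit 17 = 0  t=0,i=15
  #.... -> #   bit 16 = 1  t=1,i=5
  .#### -> .   bit 15 = 0  t=5,i=9
  .###. -> #   bit 14 = 1  t=4,i=9
  .##.# -> .   bit 13 = 0  t=0,i=7
  .##.. -> #   bit 12 = 1  t=0,i=13
  .#.## -> .   bit 11 = 0  t=0,i=5
  .#.#. -> #   bit 10 = 1  t=0,i=0
  .#..# -> .   bit 9 = 0  t=0,i=2
  .#... -> .   bit 8 = 0  t=1,i=4
  ..### -> #   bit 7 = 1  t=4,i=8
  ..##. -> .   bit 6 = 0  t=1,i=13
  ..#.# -> .   bit 5 = 0  t=0,i=4
  ..#.. -> #   bit 4 = 1  t=1,i=0
  ...## -> .   bit 3 = 0  t=1,i=12
  ...#. -> .   bit 2 = 0  t=0,i=16
  ....# -> #   bit 1 = 1  t=1,i=11
  ..... -> .   bit 0 = 0  t=1,i=6
  bits 11110001001001010101010010010010 = 4045755538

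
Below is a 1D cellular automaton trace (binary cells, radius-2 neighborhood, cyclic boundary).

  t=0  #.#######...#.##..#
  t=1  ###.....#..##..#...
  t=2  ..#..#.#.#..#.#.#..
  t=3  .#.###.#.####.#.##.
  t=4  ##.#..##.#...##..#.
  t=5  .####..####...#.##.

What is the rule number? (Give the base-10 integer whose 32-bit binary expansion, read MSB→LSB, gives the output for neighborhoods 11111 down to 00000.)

481571621

  nb #####: next=.  (t=0,i=4, bit31=0)
  nb ####.: next=.  (t=0,i=7, bit30=0)
  nb ###.#: next=.  (t=3,i=5, bit29=0)
  nb ###..: next=#  (t=0,i=8, bit28=1)
  nb ##.##: next=#  (t=0,i=1, bit27=1)
  nb ##.#.: next=#  (t=3,i=6, bit26=1)
  nb ##..#: next=.  (t=0,i=16, bit25=0)
  nb ##...: next=.  (t=0,i=9, bit24=0)
  nb #.###: next=#  (t=0,i=2, bit23=1)
  nb #.##.: next=.  (t=0,i=14, bit22=0)
  nb #.#.#: next=#  (t=2,i=7, bit21=1)
  nb #.#..: next=#  (t=2,i=9, bit20=1)
  nb #..##: next=.  (t=0,i=17, bit19=0)
  nb #..#.: next=#  (t=1,i=14, bit18=1)
  nb #...#: next=.  (t=0,i=10, bit17=0)
  nb #....: next=.  (t=1,i=4, bit16=0)
  nb .####: next=.  (t=0,i=3, bit15=0)
  nb .###.: next=.  (t=1,i=1, bit14=0)
  nb .##.#: next=#  (t=0,i=0, bit13=1)
  nb .##..: next=#  (t=0,i=15, bit12=1)
  nb .#.##: next=.  (t=0,i=13, bit11=0)
  nb .#.#.: next=.  (t=2,i=6, bit10=0)
  nb .#..#: next=#  (t=1,i=9, bit9=1)
  nb .#...: next=#  (t=1,i=16, bit8=1)
  nb ..###: next=.  (t=1,i=0, bit7=0)
  nb ..##.: next=.  (t=0,i=18, bit6=0)
  nb ..#.#: next=#  (t=0,i=12, bit5=1)
  nb ..#..: next=.  (t=1,i=8, bit4=0)
  nb ...##: next=.  (t=1,i=18, bit3=0)
  nb ...#.: next=#  (t=0,i=11, bit2=1)
  nb ....#: next=.  (t=1,i=6, bit1=0)
  nb .....: next=#  (t=1,i=5, bit0=1)
  bits 00011100101101000011001100100101 = 481571621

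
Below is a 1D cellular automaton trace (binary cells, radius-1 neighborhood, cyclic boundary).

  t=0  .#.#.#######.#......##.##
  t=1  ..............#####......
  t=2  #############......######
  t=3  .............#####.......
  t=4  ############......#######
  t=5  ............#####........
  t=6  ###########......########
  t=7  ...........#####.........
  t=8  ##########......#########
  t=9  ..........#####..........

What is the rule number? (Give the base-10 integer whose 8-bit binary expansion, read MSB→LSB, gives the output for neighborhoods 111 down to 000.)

17

  ### -> .   bit 7 = 0  t=0,i=6
  ##. -> .   bit 6 = 0  t=0,i=11
  #.# -> .   bit 5 = 0  t=0,i=0
  #.. -> #   bit 4 = 1  t=0,i=14
  .## -> .   bit 3 = 0  t=0,i=5
  .#. -> .   bit 2 = 0  t=0,i=1
  ..# -> .   bit 1 = 0  t=0,i=19
  ... -> #   bit 0 = 1  t=0,i=15
  bits 00010001 = 17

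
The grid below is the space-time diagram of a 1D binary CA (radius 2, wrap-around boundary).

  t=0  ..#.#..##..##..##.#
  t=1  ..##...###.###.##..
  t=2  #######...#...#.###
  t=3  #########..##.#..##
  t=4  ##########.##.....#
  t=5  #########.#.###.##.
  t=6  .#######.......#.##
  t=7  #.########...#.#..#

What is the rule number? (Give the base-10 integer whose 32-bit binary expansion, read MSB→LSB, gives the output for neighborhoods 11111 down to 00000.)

3674453354

  nb #####: next=#  (t=2,i=0, bit31=1)
  nb ####.: next=#  (t=2,i=5, bit30=1)
  nb ###.#: next=.  (t=1,i=9, bit29=0)
  nb ###..: next=#  (t=2,i=6, bit28=1)
  nb ##.##: next=#  (t=1,i=10, bit27=1)
  nb ##.#.: next=.  (t=0,i=17, bit26=0)
  nb ##..#: next=#  (t=0,i=9, bit25=1)
  nb ##...: next=#  (t=1,i=4, bit24=1)
  nb #.###: next=.  (t=1,i=11, bit23=0)
  nb #.##.: next=.  (t=1,i=15, bit22=0)
  nb #.#.#: next=.  (t=5,i=10, bit21=0)
  nb #.#..: next=.  (t=0,i=4, bit20=0)
  nb #..##: next=.  (t=0,i=6, bit19=0)
  nb #..#.: next=.  (t=0,i=1, bit18=0)
  nb #...#: next=#  (t=1,i=5, bit17=1)
  nb #....: next=#  (t=1,i=18, bit16=1)
  nb .####: next=#  (t=2,i=17, bit15=1)
  nb .###.: next=.  (t=1,i=8, bit14=0)
  nb .##.#: next=#  (t=0,i=16, bit13=1)
  nb .##..: next=#  (t=0,i=8, bit12=1)
  nb .#.##: next=.  (t=2,i=15, bit11=0)
  nb .#.#.: next=#  (t=0,i=3, bit10=1)
  nb .#..#: next=.  (t=0,i=0, bit9=0)
  nb .#...: next=#  (t=2,i=11, bit8=1)
  nb ..###: next=.  (t=1,i=7, bit7=0)
  nb ..##.: next=#  (t=0,i=7, bit6=1)
  nb ..#.#: next=#  (t=0,i=2, bit5=1)
  nb ..#..: next=.  (t=2,i=10, bit4=0)
  nb ...##: next=#  (t=1,i=1, bit3=1)
  nb ...#.: next=.  (t=2,i=9, bit2=0)
  nb ....#: next=#  (t=1,i=0, bit1=1)
  nb .....: next=.  (t=4,i=15, bit0=0)
  bits 11011011000000111011010101101010 = 3674453354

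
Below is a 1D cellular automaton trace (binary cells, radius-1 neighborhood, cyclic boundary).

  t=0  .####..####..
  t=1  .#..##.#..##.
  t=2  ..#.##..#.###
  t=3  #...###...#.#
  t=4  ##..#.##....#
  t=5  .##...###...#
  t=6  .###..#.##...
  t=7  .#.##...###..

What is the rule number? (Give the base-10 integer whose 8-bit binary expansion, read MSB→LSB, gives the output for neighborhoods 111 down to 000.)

88

  ###|.  b7=0 t=0,i=2
  ##.|#  b6=1 t=0,i=4
  #.#|.  b5=0 t=1,i=6
  #..|#  b4=1 t=0,i=5
  .##|#  b3=1 t=0,i=1
  .#.|.  b2=0 t=1,i=1
  ..#|.  b1=0 t=0,i=0
  ...|.  b0=0 t=0,i=12
  bits 01011000 = 88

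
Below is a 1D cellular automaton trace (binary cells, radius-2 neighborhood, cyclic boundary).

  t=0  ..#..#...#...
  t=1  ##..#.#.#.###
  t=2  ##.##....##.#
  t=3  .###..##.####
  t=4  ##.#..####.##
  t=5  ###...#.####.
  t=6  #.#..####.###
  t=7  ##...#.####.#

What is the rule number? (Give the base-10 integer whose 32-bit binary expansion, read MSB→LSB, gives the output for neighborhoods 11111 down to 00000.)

4240779751

  #####|#  b31=1 t=1,i=12
  ####.|#  b30=1 t=1,i=0
  ###.#|#  b29=1 t=2,i=1
  ###..|#  b28=1 t=1,i=1
  ##.##|#  b27=1 t=2,i=2
  ##.#.|#  b26=1 t=4,i=2
  ##..#|.  b25=0 t=1,i=2
  ##...|.  b24=0 t=2,i=5
  #.###|#  b23=1 t=1,i=10
  #.##.|#  b22=1 t=2,i=3
  #.#.#|.  b21=0 t=1,i=6
  #.#..|.  b20=0 t=4,i=3
  #..##|.  b19=0 t=3,i=5
  #..#.|#  b18=1 t=0,i=4
  #...#|.  b17=0 t=0,i=7
  #....|#  b16=1 t=0,i=11
  .####|.  b15=0 t=1,i=11
  .###.|.  b14=0 t=2,i=0
  .##.#|#  b13=1 t=2,i=10
  .##..|.  b12=0 t=2,i=4
  .#.##|#  b11=1 t=1,i=9
  .#.#.|.  b10=0 t=1,i=5
  .#..#|.  b9=0 t=0,i=3
  .#...|#  b8=1 t=0,i=6
  ..###|#  b7=1 t=4,i=6
  ..##.|#  b6=1 t=2,i=9
  ..#.#|#  b5=1 t=1,i=4
  ..#..|.  b4=0 t=0,i=2
  ...##|.  b3=0 t=2,i=8
  ...#.|#  b2=1 t=0,i=1
  ....#|#  b1=1 t=0,i=0
  .....|#  b0=1 t=0,i=12
  bits 11111100110001010010100111100111 = 4240779751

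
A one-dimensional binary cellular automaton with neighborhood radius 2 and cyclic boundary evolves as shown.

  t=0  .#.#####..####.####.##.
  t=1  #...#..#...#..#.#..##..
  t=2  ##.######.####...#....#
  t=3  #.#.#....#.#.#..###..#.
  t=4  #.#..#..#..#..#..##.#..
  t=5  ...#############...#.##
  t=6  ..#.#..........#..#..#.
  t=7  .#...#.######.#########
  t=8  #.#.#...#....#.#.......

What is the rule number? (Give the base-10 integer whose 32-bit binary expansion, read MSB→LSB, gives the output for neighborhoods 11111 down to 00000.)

  #####|.  b31=0 t=0,i=5
  ####.|.  b30=0 t=0,i=6
  ###.#|.  b29=0 t=0,i=13
  ###..|#  b28=1 t=0,i=7
  ##.##|#  b27=1 t=0,i=14
  ##.#.|#  b26=1 t=4,i=19
  ##..#|.  b25=0 t=0,i=8
  ##...|.  b24=0 t=2,i=14
  #.###|.  b23=0 t=0,i=3
  #.##.|#  b22=1 t=0,i=20
  #.#.#|#  b21=1 t=3,i=0
  #.#..|.  b20=0 t=1,i=16
  #..##|.  b19=0 t=0,i=9
  #..#.|#  b18=1 t=0,i=0
  #...#|.  b17=0 t=1,i=2
  #....|.  b16=0 t=2,i=19
  .####|#  b15=1 t=0,i=4
  .###.|#  b14=1 t=2,i=0
  .##.#|.  b13=0 t=4,i=18
  .##..|.  b12=0 t=0,i=21
  .#.##|.  b11=0 t=0,i=2
  .#.#.|.  b10=0 t=1,i=15
  .#..#|#  b9=1 t=1,i=5
  .#...|#  b8=1 t=1,i=1
  ..###|.  b7=0 t=0,i=10
  ..##.|.  b6=0 t=1,i=19
  ..#.#|.  b5=0 t=0,i=1
  ..#..|#  b4=1 t=1,i=0
  ...##|#  b3=1 t=2,i=21
  ...#.|#  b2=1 t=1,i=3
  ....#|.  b1=0 t=2,i=20
  .....|#  b0=1 t=6,i=7
  bits 00011100011001001100001100011101 = 476365597

476365597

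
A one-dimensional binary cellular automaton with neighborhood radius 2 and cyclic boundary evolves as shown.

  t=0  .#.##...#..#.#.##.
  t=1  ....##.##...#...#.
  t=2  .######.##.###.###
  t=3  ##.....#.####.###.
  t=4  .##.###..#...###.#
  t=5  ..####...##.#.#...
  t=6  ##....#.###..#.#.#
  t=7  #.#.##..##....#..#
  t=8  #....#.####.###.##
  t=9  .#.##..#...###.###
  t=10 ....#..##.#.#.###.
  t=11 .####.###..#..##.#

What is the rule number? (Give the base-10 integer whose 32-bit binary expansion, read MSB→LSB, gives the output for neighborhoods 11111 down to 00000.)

  [31] ##### => .  t=2,i=3
  [30] ####. => .  t=2,i=5
  [29] ###.# => .  t=2,i=6
  [28] ###.. => .  t=4,i=6
  [27] ##.## => #  t=1,i=6
  [26] ##.#. => .  t=4,i=16
  [25] ##..# => .  t=0,i=17
  [24] ##... => #  t=0,i=5
  [23] #.### => #  t=2,i=1
  [22] #.##. => .  t=0,i=3
  [21] #.#.# => .  t=0,i=13
  [20] #.#.. => .  t=5,i=14
  [19] #..## => #  t=7,i=7
  [18] #..#. => .  t=0,i=0
  [17] #...# => .  t=0,i=6
  [16] #.... => .  t=1,i=0
  [15] .#### => .  t=2,i=2
  [14] .###. => #  t=2,i=12
  [13] .##.# => #  t=1,i=5
  [12] .##.. => #  t=0,i=4
  [11] .#.## => .  t=0,i=2
  [10] .#.#. => #  t=0,i=12
  [9] .#..# => .  t=0,i=9
  [8] .#... => #  t=1,i=13
  [7] ..### => .  t=4,i=13
  [6] ..##. => #  t=1,i=4
  [5] ..#.# => .  t=0,i=1
  [4] ..#.. => #  t=0,i=8
  [3] ...## => #  t=1,i=3
  [2] ...#. => #  t=0,i=7
  [1] ....# => #  t=1,i=2
  [0] ..... => #  t=1,i=1
  bits 00001001100010000111010101011111 = 159937887

159937887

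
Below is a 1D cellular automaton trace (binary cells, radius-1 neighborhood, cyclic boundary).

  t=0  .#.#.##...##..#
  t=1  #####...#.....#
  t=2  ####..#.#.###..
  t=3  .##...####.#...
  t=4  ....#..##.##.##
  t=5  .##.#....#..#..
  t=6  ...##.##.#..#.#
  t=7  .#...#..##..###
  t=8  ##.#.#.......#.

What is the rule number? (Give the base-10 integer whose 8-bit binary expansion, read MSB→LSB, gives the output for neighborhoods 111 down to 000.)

  nb ###: next=#  (t=1,i=0, bit7=1)
  nb ##.: next=.  (t=0,i=6, bit6=0)
  nb #.#: next=#  (t=0,i=0, bit5=1)
  nb #..: next=.  (t=0,i=7, bit4=0)
  nb .##: next=.  (t=0,i=5, bit3=0)
  nb .#.: next=#  (t=0,i=1, bit2=1)
  nb ..#: next=.  (t=0,i=9, bit1=0)
  nb ...: next=#  (t=0,i=8, bit0=1)
  bits 10100101 = 165

165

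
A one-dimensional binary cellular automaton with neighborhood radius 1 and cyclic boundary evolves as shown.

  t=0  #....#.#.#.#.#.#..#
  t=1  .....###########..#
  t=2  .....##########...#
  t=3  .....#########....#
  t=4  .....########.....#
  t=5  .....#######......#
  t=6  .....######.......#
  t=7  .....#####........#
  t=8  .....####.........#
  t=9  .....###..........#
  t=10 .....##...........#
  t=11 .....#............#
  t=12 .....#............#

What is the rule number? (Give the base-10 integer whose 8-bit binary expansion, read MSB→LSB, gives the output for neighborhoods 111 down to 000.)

172

  ###|#  b7=1 t=1,i=6
  ##.|.  b6=0 t=0,i=0
  #.#|#  b5=1 t=0,i=6
  #..|.  b4=0 t=0,i=1
  .##|#  b3=1 t=0,i=18
  .#.|#  b2=1 t=0,i=5
  ..#|.  b1=0 t=0,i=4
  ...|.  b0=0 t=0,i=2
  bits 10101100 = 172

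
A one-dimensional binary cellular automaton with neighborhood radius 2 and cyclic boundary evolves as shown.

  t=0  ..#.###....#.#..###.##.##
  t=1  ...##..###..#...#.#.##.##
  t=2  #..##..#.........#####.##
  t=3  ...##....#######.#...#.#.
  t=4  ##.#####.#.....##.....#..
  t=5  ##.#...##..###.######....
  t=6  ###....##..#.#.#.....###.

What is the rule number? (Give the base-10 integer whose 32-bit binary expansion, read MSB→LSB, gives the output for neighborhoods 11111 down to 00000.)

  nb #####: next=.  (t=2,i=19, bit31=0)
  nb ####.: next=.  (t=2,i=20, bit30=0)
  nb ###.#: next=#  (t=0,i=18, bit29=1)
  nb ###..: next=.  (t=0,i=6, bit28=0)
  nb ##.##: next=.  (t=0,i=19, bit27=0)
  nb ##.#.: next=#  (t=3,i=16, bit26=1)
  nb ##..#: next=.  (t=0,i=0, bit25=0)
  nb ##...: next=#  (t=0,i=7, bit24=1)
  nb #.###: next=#  (t=0,i=4, bit23=1)
  nb #.##.: next=#  (t=0,i=20, bit22=1)
  nb #.#.#: next=#  (t=1,i=18, bit21=1)
  nb #.#..: next=.  (t=0,i=13, bit20=0)
  nb #..##: next=.  (t=0,i=15, bit19=0)
  nb #..#.: next=.  (t=0,i=1, bit18=0)
  nb #...#: next=.  (t=1,i=1, bit17=0)
  nb #....: next=#  (t=0,i=8, bit16=1)
  nb .####: next=.  (t=2,i=18, bit15=0)
  nb .###.: next=.  (t=0,i=5, bit14=0)
  nb .##.#: next=#  (t=0,i=21, bit13=1)
  nb .##..: next=#  (t=0,i=24, bit12=1)
  nb .#.##: next=#  (t=0,i=3, bit11=1)
  nb .#.#.: next=#  (t=0,i=12, bit10=1)
  nb .#..#: next=.  (t=0,i=14, bit9=0)
  nb .#...: next=.  (t=1,i=13, bit8=0)
  nb ..###: next=#  (t=0,i=16, bit7=1)
  nb ..##.: next=#  (t=1,i=3, bit6=1)
  nb ..#.#: next=.  (t=0,i=2, bit5=0)
  nb ..#..: next=.  (t=1,i=12, bit4=0)
  nb ...##: next=.  (t=1,i=2, bit3=0)
  nb ...#.: next=.  (t=0,i=10, bit2=0)
  nb ....#: next=#  (t=0,i=9, bit1=1)
  nb .....: next=#  (t=2,i=10, bit0=1)
  bits 00100101111000010011110011000011 = 635518147

635518147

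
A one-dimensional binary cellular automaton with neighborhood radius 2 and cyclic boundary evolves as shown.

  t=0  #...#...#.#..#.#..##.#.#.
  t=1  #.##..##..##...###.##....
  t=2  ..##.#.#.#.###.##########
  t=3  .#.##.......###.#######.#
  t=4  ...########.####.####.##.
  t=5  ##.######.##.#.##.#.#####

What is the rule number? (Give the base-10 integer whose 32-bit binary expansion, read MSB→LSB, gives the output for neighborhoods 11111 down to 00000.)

3176919687

  #####|#  b31=1 t=2,i=17
  ####.|.  b30=0 t=2,i=23
  ###.#|#  b29=1 t=1,i=17
  ###..|#  b28=1 t=2,i=24
  ##.##|#  b27=1 t=1,i=18
  ##.#.|#  b26=1 t=0,i=20
  ##..#|.  b25=0 t=1,i=4
  ##...|#  b24=1 t=1,i=12
  #.###|.  b23=0 t=2,i=11
  #.##.|#  b22=1 t=1,i=2
  #.#.#|.  b21=0 t=0,i=21
  #.#..|#  b20=1 t=0,i=0
  #..##|#  b19=1 t=0,i=17
  #..#.|.  b18=0 t=0,i=12
  #...#|#  b17=1 t=0,i=2
  #....|#  b16=1 t=1,i=22
  .####|#  b15=1 t=2,i=16
  .###.|#  b14=1 t=1,i=16
  .##.#|#  b13=1 t=0,i=19
  .##..|#  b12=1 t=1,i=3
  .#.##|.  b11=0 t=1,i=1
  .#.#.|.  b10=0 t=0,i=9
  .#..#|#  b9=1 t=0,i=11
  .#...|.  b8=0 t=0,i=1
  ..###|#  b7=1 t=1,i=15
  ..##.|.  b6=0 t=0,i=18
  ..#.#|.  b5=0 t=0,i=8
  ..#..|.  b4=0 t=0,i=4
  ...##|.  b3=0 t=1,i=14
  ...#.|#  b2=1 t=0,i=3
  ....#|#  b1=1 t=1,i=23
  .....|#  b0=1 t=3,i=7
  bits 10111101010110111111001010000111 = 3176919687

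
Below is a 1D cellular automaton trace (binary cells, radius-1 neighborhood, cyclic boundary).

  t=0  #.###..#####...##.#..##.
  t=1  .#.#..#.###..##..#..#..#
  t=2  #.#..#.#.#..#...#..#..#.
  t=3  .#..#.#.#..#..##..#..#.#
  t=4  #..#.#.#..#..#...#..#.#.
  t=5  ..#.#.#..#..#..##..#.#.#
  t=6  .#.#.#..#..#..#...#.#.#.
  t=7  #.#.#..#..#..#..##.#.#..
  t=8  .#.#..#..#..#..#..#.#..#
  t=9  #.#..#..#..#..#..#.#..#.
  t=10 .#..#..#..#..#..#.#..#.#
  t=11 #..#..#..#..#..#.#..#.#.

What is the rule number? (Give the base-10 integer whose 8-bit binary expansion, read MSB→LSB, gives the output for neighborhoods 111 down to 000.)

  ### -> #   bit 7 = 1  t=0,i=3
  ##. -> .   bit 6 = 0  t=0,i=4
  #.# -> #   bit 5 = 1  t=0,i=1
  #.. -> .   bit 4 = 0  t=0,i=5
  .## -> .   bit 3 = 0  t=0,i=2
  .#. -> .   bit 2 = 0  t=0,i=0
  ..# -> #   bit 1 = 1  t=0,i=6
  ... -> #   bit 0 = 1  t=0,i=13
  bits 10100011 = 163

163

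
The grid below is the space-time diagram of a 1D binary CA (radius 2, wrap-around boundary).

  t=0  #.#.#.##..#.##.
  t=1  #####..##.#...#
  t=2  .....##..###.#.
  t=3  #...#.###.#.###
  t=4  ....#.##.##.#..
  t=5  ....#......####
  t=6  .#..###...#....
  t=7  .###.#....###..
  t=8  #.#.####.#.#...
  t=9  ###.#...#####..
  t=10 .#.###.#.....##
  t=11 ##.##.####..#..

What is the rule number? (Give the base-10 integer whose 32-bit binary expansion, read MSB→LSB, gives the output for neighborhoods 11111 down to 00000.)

  [31] ##### => .  t=1,i=1
  [30] ####. => .  t=1,i=3
  [29] ###.# => .  t=2,i=11
  [28] ###.. => .  t=1,i=4
  [27] ##.## => .  t=4,i=8
  [26] ##.#. => #  t=0,i=14
  [25] ##..# => #  t=0,i=8
  [24] ##... => .  t=3,i=1
  [23] #.### => #  t=3,i=6
  [22] #.##. => .  t=0,i=6
  [21] #.#.# => #  t=0,i=0
  [20] #.#.. => #  t=1,i=10
  [19] #..## => #  t=1,i=6
  [18] #..#. => .  t=0,i=9
  [17] #...# => .  t=1,i=12
  [16] #.... => #  t=2,i=0
  [15] .#### => .  t=1,i=0
  [14] .###. => #  t=2,i=10
  [13] .##.# => .  t=0,i=13
  [12] .##.. => #  t=0,i=7
  [11] .#.## => .  t=0,i=5
  [10] .#.#. => #  t=0,i=1
  [9] .#..# => #  t=6,i=2
  [8] .#... => #  t=1,i=11
  [7] ..### => .  t=1,i=14
  [6] ..##. => .  t=1,i=7
  [5] ..#.# => #  t=0,i=10
  [4] ..#.. => #  t=5,i=4
  [3] ...## => #  t=1,i=13
  [2] ...#. => .  t=3,i=3
  [1] ....# => .  t=2,i=3
  [0] ..... => .  t=2,i=1
  bits 00000110101110010101011100111000 = 112809784

112809784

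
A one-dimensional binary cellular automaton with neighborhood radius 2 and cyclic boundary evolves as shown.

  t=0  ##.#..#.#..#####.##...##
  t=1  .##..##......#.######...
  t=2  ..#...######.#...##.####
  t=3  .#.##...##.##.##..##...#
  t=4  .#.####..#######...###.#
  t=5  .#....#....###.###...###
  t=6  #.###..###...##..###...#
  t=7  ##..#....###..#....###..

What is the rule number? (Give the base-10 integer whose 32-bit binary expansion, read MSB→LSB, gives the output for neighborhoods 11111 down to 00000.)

  [31] ##### => #  t=0,i=13
  [30] ####. => .  t=0,i=0
  [29] ###.# => #  t=0,i=1
  [28] ###.. => #  t=1,i=20
  [27] ##.## => #  t=0,i=16
  [26] ##.#. => #  t=0,i=2
  [25] ##..# => .  t=1,i=3
  [24] ##... => #  t=0,i=19
  [23] #.### => .  t=1,i=15
  [22] #.##. => #  t=0,i=17
  [21] #.#.# => #  t=3,i=1
  [20] #.#.. => .  t=0,i=3
  [19] #..## => .  t=0,i=10
  [18] #..#. => #  t=0,i=5
  [17] #...# => #  t=0,i=20
  [16] #.... => #  t=1,i=8
  [15] .#### => .  t=0,i=12
  [14] .###. => .  t=4,i=20
  [13] .##.# => #  t=2,i=18
  [12] .##.. => #  t=0,i=18
  [11] .#.## => .  t=1,i=14
  [10] .#.#. => .  t=0,i=7
  [9] .#..# => .  t=0,i=4
  [8] .#... => #  t=2,i=3
  [7] ..### => .  t=0,i=11
  [6] ..##. => .  t=1,i=1
  [5] ..#.# => #  t=0,i=6
  [4] ..#.. => .  t=2,i=2
  [3] ...## => .  t=0,i=21
  [2] ...#. => .  t=1,i=12
  [1] ....# => #  t=1,i=11
  [0] ..... => #  t=1,i=9
  bits 10111101011001110011000100100011 = 3177656611

3177656611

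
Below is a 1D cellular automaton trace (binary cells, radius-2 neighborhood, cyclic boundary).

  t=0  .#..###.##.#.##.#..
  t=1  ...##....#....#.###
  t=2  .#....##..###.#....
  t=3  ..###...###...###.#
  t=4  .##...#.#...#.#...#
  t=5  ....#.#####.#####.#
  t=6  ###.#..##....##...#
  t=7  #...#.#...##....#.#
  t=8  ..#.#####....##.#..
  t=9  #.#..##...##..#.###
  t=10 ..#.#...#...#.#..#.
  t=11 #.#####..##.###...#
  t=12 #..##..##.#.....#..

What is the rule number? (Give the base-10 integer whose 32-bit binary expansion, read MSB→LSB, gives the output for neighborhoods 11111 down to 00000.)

2182849954

  #####|#  b31=1 t=5,i=8
  ####.|.  b30=0 t=5,i=9
  ###.#|.  b29=0 t=0,i=6
  ###..|.  b28=0 t=1,i=18
  ##.##|.  b27=0 t=0,i=7
  ##.#.|.  b26=0 t=0,i=10
  ##..#|#  b25=1 t=2,i=8
  ##...|.  b24=0 t=1,i=0
  #.###|.  b23=0 t=1,i=16
  #.##.|.  b22=0 t=0,i=8
  #.#.#|.  b21=0 t=0,i=11
  #.#..|#  b20=1 t=0,i=16
  #..##|#  b19=1 t=0,i=3
  #..#.|.  b18=0 t=9,i=13
  #...#|#  b17=1 t=0,i=18
  #....|#  b16=1 t=1,i=6
  .####|#  b15=1 t=5,i=7
  .###.|.  b14=0 t=0,i=5
  .##.#|#  b13=1 t=0,i=9
  .##..|.  b12=0 t=1,i=4
  .#.##|.  b11=0 t=0,i=12
  .#.#.|#  b10=1 t=4,i=7
  .#..#|.  b9=0 t=0,i=2
  .#...|#  b8=1 t=0,i=17
  ..###|#  b7=1 t=0,i=4
  ..##.|.  b6=0 t=1,i=3
  ..#.#|#  b5=1 t=1,i=14
  ..#..|.  b4=0 t=0,i=1
  ...##|.  b3=0 t=1,i=2
  ...#.|.  b2=0 t=0,i=0
  ....#|#  b1=1 t=1,i=7
  .....|.  b0=0 t=2,i=17
  bits 10000010000110111010010110100010 = 2182849954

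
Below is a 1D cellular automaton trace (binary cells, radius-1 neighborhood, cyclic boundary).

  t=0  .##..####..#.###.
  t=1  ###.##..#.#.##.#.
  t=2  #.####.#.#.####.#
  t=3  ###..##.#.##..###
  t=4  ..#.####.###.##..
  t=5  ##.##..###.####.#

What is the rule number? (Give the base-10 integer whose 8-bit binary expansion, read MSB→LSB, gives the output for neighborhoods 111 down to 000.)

  ### -> .   bit 7 = 0  t=0,i=6
  ##. -> #   bit 6 = 1  t=0,i=2
  #.# -> #   bit 5 = 1  t=0,i=12
  #.. -> .   bit 4 = 0  t=0,i=3
  .## -> #   bit 3 = 1  t=0,i=1
  .#. -> .   bit 2 = 0  t=0,i=11
  ..# -> #   bit 1 = 1  t=0,i=0
  ... -> #   bit 0 = 1  t=4,i=0
  bits 01101011 = 107

107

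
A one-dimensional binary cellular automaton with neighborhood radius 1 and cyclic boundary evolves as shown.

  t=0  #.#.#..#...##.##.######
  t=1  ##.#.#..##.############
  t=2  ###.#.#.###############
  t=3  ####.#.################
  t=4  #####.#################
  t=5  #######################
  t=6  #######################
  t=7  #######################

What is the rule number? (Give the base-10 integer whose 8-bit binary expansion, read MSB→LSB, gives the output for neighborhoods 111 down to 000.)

249

  [7] ### => #  t=0,i=18
  [6] ##. => #  t=0,i=0
  [5] #.# => #  t=0,i=1
  [4] #.. => #  t=0,i=5
  [3] .## => #  t=0,i=11
  [2] .#. => .  t=0,i=2
  [1] ..# => .  t=0,i=6
  [0] ... => #  t=0,i=9
  bits 11111001 = 249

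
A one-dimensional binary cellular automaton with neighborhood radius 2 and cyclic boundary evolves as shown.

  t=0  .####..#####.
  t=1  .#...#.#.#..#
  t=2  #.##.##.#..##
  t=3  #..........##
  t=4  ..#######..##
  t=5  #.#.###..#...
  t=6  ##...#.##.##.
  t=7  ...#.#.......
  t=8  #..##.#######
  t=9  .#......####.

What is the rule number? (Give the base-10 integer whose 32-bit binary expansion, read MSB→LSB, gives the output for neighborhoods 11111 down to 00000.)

  #####|#  b31=1 t=0,i=9
  ####.|.  b30=0 t=0,i=3
  ###.#|#  b29=1 t=2,i=0
  ###..|.  b28=0 t=0,i=4
  ##.##|.  b27=0 t=2,i=1
  ##.#.|.  b26=0 t=2,i=7
  ##..#|#  b25=1 t=0,i=5
  ##...|.  b24=0 t=3,i=1
  #.###|.  b23=0 t=5,i=4
  #.##.|.  b22=0 t=2,i=2
  #.#.#|.  b21=0 t=1,i=7
  #.#..|.  b20=0 t=1,i=1
  #..##|.  b19=0 t=0,i=0
  #..#.|#  b18=1 t=1,i=11
  #...#|#  b17=1 t=1,i=3
  #....|#  b16=1 t=3,i=2
  .####|.  b15=0 t=0,i=2
  .###.|#  b14=1 t=2,i=12
  .##.#|.  b13=0 t=2,i=3
  .##..|.  b12=0 t=4,i=12
  .#.##|.  b11=0 t=5,i=3
  .#.#.|#  b10=1 t=1,i=0
  .#..#|.  b9=0 t=1,i=10
  .#...|#  b8=1 t=1,i=2
  ..###|#  b7=1 t=0,i=1
  ..##.|.  b6=0 t=4,i=11
  ..#.#|#  b5=1 t=1,i=5
  ..#..|.  b4=0 t=5,i=9
  ...##|.  b3=0 t=3,i=10
  ...#.|.  b2=0 t=1,i=4
  ....#|.  b1=0 t=3,i=9
  .....|#  b0=1 t=3,i=3
  bits 10100010000001110100010110100001 = 2718385569

2718385569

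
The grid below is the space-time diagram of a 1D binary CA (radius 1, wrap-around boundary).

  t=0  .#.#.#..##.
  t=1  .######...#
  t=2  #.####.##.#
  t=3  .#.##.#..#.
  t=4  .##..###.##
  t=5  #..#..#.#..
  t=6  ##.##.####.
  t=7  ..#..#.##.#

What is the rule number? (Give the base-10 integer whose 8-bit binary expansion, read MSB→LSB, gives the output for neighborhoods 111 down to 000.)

181

  ###|#  b7=1 t=1,i=2
  ##.|.  b6=0 t=0,i=9
  #.#|#  b5=1 t=0,i=2
  #..|#  b4=1 t=0,i=6
  .##|.  b3=0 t=0,i=8
  .#.|#  b2=1 t=0,i=1
  ..#|.  b1=0 t=0,i=0
  ...|#  b0=1 t=1,i=8
  bits 10110101 = 181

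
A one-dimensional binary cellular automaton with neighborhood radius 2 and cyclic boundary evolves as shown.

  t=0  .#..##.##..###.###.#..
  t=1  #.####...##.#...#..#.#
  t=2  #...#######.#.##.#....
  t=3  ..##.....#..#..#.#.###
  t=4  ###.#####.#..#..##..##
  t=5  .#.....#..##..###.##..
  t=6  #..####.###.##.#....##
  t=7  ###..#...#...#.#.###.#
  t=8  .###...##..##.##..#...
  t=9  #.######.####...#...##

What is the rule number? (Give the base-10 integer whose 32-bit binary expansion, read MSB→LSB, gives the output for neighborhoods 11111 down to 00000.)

1396401743

  [31] ##### => .  t=2,i=6
  [30] ####. => #  t=1,i=4
  [29] ###.# => .  t=0,i=13
  [28] ###.. => #  t=1,i=5
  [27] ##.## => .  t=0,i=6
  [26] ##.#. => .  t=0,i=18
  [25] ##..# => #  t=0,i=9
  [24] ##... => #  t=1,i=6
  [23] #.### => .  t=0,i=15
  [22] #.##. => .  t=0,i=7
  [21] #.#.# => #  t=2,i=12
  [20] #.#.. => #  t=0,i=19
  [19] #..## => #  t=0,i=3
  [18] #..#. => .  t=1,i=18
  [17] #...# => #  t=0,i=21
  [16] #.... => #  t=2,i=19
  [15] .#### => .  t=1,i=3
  [14] .###. => #  t=0,i=12
  [13] .##.# => #  t=0,i=5
  [12] .##.. => .  t=0,i=8
  [11] .#.## => .  t=1,i=20
  [10] .#.#. => #  t=3,i=16
  [9] .#..# => #  t=0,i=2
  [8] .#... => .  t=0,i=20
  [7] ..### => .  t=0,i=11
  [6] ..##. => #  t=0,i=4
  [5] ..#.# => .  t=1,i=19
  [4] ..#.. => .  t=0,i=1
  [3] ...## => #  t=1,i=8
  [2] ...#. => #  t=0,i=0
  [1] ....# => #  t=2,i=20
  [0] ..... => #  t=3,i=6
  bits 01010011001110110110011001001111 = 1396401743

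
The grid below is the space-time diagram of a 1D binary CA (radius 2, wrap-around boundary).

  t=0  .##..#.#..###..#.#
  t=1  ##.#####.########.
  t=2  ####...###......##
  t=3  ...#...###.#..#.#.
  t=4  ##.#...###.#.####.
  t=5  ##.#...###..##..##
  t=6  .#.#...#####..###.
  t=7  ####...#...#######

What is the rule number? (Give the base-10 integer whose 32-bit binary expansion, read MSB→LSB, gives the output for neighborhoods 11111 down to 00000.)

  [31] ##### => .  t=1,i=5
  [30] ####. => .  t=1,i=6
  [29] ###.# => #  t=1,i=7
  [28] ###.. => #  t=0,i=12
  [27] ##.## => #  t=1,i=2
  [26] ##.#. => .  t=3,i=10
  [25] ##..# => #  t=0,i=3
  [24] ##... => .  t=2,i=4
  [23] #.### => #  t=1,i=3
  [22] #.##. => #  t=0,i=1
  [21] #.#.# => .  t=0,i=17
  [20] #.#.. => #  t=0,i=7
  [19] #..## => #  t=0,i=9
  [18] #..#. => #  t=0,i=4
  [17] #...# => .  t=2,i=5
  [16] #.... => #  t=2,i=11
  [15] .#### => .  t=1,i=4
  [14] .###. => #  t=0,i=11
  [13] .##.# => #  t=1,i=1
  [12] .##.. => .  t=0,i=2
  [11] .#.## => #  t=0,i=0
  [10] .#.#. => #  t=0,i=6
  [9] .#..# => .  t=0,i=8
  [8] .#... => .  t=3,i=4
  [7] ..### => #  t=0,i=10
  [6] ..##. => .  t=5,i=12
  [5] ..#.# => #  t=0,i=5
  [4] ..#.. => #  t=3,i=3
  [3] ...## => .  t=2,i=6
  [2] ...#. => .  t=3,i=2
  [1] ....# => #  t=2,i=14
  [0] ..... => .  t=2,i=12
  bits 00111010110111010110110010110010 = 987589810

987589810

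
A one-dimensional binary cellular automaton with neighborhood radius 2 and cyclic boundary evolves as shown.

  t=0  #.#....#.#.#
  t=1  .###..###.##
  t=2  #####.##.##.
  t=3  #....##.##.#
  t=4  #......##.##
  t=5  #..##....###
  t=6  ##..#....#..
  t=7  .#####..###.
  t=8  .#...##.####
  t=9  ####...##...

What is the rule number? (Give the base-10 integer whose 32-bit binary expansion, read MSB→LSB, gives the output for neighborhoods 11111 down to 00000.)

517365685

  ##### -> .   bit 31 = 0  t=2,i=2
  ####. -> .   bit 30 = 0  t=2,i=3
  ###.# -> .   bit 29 = 0  t=1,i=8
  ###.. -> #   bit 28 = 1  t=1,i=3
  ##.## -> #   bit 27 = 1  t=1,i=0
  ##.#. -> #   bit 26 = 1  t=0,i=1
  ##..# -> #   bit 25 = 1  t=1,i=4
  ##... -> .   bit 24 = 0  t=3,i=1
  #.### -> #   bit 23 = 1  t=1,i=1
  #.##. -> #   bit 22 = 1  t=0,i=11
  #.#.# -> .   bit 21 = 0  t=0,i=9
  #.#.. -> #   bit 20 = 1  t=0,i=2
  #..## -> .   bit 19 = 0  t=1,i=5
  #..#. -> #   bit 18 = 1  t=6,i=3
  #...# -> #   bit 17 = 1  t=8,i=3
  #.... -> .   bit 16 = 0  t=0,i=4
  .#### -> .   bit 15 = 0  t=2,i=1
  .###. -> #   bit 14 = 1  t=1,i=2
  .##.# -> .   bit 13 = 0  t=0,i=0
  .##.. -> #   bit 12 = 1  t=3,i=0
  .#.## -> #   bit 11 = 1  t=0,i=10
  .#.#. -> #   bit 10 = 1  t=0,i=8
  .#..# -> #   bit 9 = 1  t=6,i=10
  .#... -> #   bit 8 = 1  t=0,i=3
  ..### -> #   bit 7 = 1  t=1,i=6
  ..##. -> .   bit 6 = 0  t=3,i=5
  ..#.# -> #   bit 5 = 1  t=0,i=7
  ..#.. -> #   bit 4 = 1  t=6,i=4
  ...## -> .   bit 3 = 0  t=3,i=4
  ...#. -> #   bit 2 = 1  t=0,i=6
  ....# -> .   bit 1 = 0  t=0,i=5
  ..... -> #   bit 0 = 1  t=4,i=3
  bits 00011110110101100101111110110101 = 517365685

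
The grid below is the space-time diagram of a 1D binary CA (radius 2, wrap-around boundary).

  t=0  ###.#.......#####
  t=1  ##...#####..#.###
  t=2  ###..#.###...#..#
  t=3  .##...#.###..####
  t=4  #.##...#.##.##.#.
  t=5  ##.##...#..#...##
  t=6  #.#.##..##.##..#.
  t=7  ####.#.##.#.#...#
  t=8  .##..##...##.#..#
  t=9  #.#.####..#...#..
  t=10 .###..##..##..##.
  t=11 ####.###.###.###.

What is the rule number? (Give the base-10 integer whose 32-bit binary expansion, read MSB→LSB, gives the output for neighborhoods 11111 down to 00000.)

3643367377

  #####|#  b31=1 t=0,i=0
  ####.|#  b30=1 t=0,i=1
  ###.#|.  b29=0 t=0,i=2
  ###..|#  b28=1 t=1,i=1
  ##.##|#  b27=1 t=3,i=0
  ##.#.|.  b26=0 t=0,i=3
  ##..#|.  b25=0 t=1,i=10
  ##...|#  b24=1 t=1,i=2
  #.###|.  b23=0 t=1,i=14
  #.##.|.  b22=0 t=3,i=1
  #.#.#|#  b21=1 t=4,i=0
  #.#..|.  b20=0 t=0,i=4
  #..##|#  b19=1 t=2,i=15
  #..#.|.  b18=0 t=1,i=11
  #...#|.  b17=0 t=1,i=3
  #....|#  b16=1 t=0,i=6
  .####|.  b15=0 t=0,i=13
  .###.|#  b14=1 t=2,i=8
  .##.#|.  b13=0 t=4,i=10
  .##..|#  b12=1 t=3,i=2
  .#.##|#  b11=1 t=1,i=13
  .#.#.|#  b10=1 t=4,i=16
  .#..#|#  b9=1 t=2,i=14
  .#...|#  b8=1 t=0,i=5
  ..###|#  b7=1 t=0,i=12
  ..##.|#  b6=1 t=6,i=8
  ..#.#|.  b5=0 t=1,i=12
  ..#..|#  b4=1 t=2,i=13
  ...##|.  b3=0 t=0,i=11
  ...#.|.  b2=0 t=2,i=12
  ....#|.  b1=0 t=0,i=10
  .....|#  b0=1 t=0,i=7
  bits 11011001001010010101111111010001 = 3643367377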